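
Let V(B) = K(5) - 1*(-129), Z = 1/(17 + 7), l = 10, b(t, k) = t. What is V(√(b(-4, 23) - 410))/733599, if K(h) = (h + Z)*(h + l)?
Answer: 1637/5868792 ≈ 0.00027893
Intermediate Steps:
Z = 1/24 ≈ 0.041667
K(h) = (10 + h)*(1/24 + h) (K(h) = (h + 1/24)*(h + 10) = (1/24 + h)*(10 + h) = (10 + h)*(1/24 + h))
V(B) = 1637/8 (V(B) = (5/12 + 5² + (241/24)*5) - 1*(-129) = (5/12 + 25 + 1205/24) + 129 = 605/8 + 129 = 1637/8)
V(√(b(-4, 23) - 410))/733599 = (1637/8)/733599 = (1637/8)*(1/733599) = 1637/5868792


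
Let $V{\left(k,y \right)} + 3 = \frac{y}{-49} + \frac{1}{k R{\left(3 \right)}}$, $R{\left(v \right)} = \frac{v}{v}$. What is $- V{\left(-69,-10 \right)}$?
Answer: $\frac{9502}{3381} \approx 2.8104$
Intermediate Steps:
$R{\left(v \right)} = 1$
$V{\left(k,y \right)} = -3 + \frac{1}{k} - \frac{y}{49}$ ($V{\left(k,y \right)} = -3 + \left(\frac{y}{-49} + \frac{1}{k 1}\right) = -3 + \left(y \left(- \frac{1}{49}\right) + \frac{1}{k} 1\right) = -3 - \left(- \frac{1}{k} + \frac{y}{49}\right) = -3 + \frac{1}{k} - \frac{y}{49}$)
$- V{\left(-69,-10 \right)} = - (-3 + \frac{1}{-69} - - \frac{10}{49}) = - (-3 - \frac{1}{69} + \frac{10}{49}) = \left(-1\right) \left(- \frac{9502}{3381}\right) = \frac{9502}{3381}$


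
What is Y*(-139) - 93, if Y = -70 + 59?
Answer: 1436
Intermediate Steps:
Y = -11
Y*(-139) - 93 = -11*(-139) - 93 = 1529 - 93 = 1436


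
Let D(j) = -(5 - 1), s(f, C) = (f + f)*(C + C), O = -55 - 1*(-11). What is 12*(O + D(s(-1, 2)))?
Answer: -576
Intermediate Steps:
O = -44 (O = -55 + 11 = -44)
s(f, C) = 4*C*f (s(f, C) = (2*f)*(2*C) = 4*C*f)
D(j) = -4 (D(j) = -1*4 = -4)
12*(O + D(s(-1, 2))) = 12*(-44 - 4) = 12*(-48) = -576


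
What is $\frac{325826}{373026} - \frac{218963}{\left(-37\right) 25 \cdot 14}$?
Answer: $\frac{42949169369}{2415343350} \approx 17.782$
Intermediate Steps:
$\frac{325826}{373026} - \frac{218963}{\left(-37\right) 25 \cdot 14} = 325826 \cdot \frac{1}{373026} - \frac{218963}{\left(-925\right) 14} = \frac{162913}{186513} - \frac{218963}{-12950} = \frac{162913}{186513} - - \frac{218963}{12950} = \frac{162913}{186513} + \frac{218963}{12950} = \frac{42949169369}{2415343350}$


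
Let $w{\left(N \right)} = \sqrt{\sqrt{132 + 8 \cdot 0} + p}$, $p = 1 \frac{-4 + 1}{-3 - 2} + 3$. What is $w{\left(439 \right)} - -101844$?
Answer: $101844 + \frac{\sqrt{90 + 50 \sqrt{33}}}{5} \approx 1.0185 \cdot 10^{5}$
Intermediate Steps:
$p = \frac{18}{5}$ ($p = 1 \left(- \frac{3}{-5}\right) + 3 = 1 \left(\left(-3\right) \left(- \frac{1}{5}\right)\right) + 3 = 1 \cdot \frac{3}{5} + 3 = \frac{3}{5} + 3 = \frac{18}{5} \approx 3.6$)
$w{\left(N \right)} = \sqrt{\frac{18}{5} + 2 \sqrt{33}}$ ($w{\left(N \right)} = \sqrt{\sqrt{132 + 8 \cdot 0} + \frac{18}{5}} = \sqrt{\sqrt{132 + 0} + \frac{18}{5}} = \sqrt{\sqrt{132} + \frac{18}{5}} = \sqrt{2 \sqrt{33} + \frac{18}{5}} = \sqrt{\frac{18}{5} + 2 \sqrt{33}}$)
$w{\left(439 \right)} - -101844 = \frac{\sqrt{90 + 50 \sqrt{33}}}{5} - -101844 = \frac{\sqrt{90 + 50 \sqrt{33}}}{5} + 101844 = 101844 + \frac{\sqrt{90 + 50 \sqrt{33}}}{5}$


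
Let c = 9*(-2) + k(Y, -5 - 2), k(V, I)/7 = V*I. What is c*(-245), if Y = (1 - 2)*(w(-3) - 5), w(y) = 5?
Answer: 4410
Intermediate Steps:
Y = 0 (Y = (1 - 2)*(5 - 5) = -1*0 = 0)
k(V, I) = 7*I*V (k(V, I) = 7*(V*I) = 7*(I*V) = 7*I*V)
c = -18 (c = 9*(-2) + 7*(-5 - 2)*0 = -18 + 7*(-7)*0 = -18 + 0 = -18)
c*(-245) = -18*(-245) = 4410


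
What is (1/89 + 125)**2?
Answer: 123787876/7921 ≈ 15628.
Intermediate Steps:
(1/89 + 125)**2 = (11126/89)**2 = 123787876/7921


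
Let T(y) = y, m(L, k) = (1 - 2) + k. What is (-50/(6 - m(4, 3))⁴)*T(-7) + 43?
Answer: 5679/128 ≈ 44.367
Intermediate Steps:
m(L, k) = -1 + k
(-50/(6 - m(4, 3))⁴)*T(-7) + 43 = -50/(6 - (-1 + 3))⁴*(-7) + 43 = -50/(6 - 1*2)⁴*(-7) + 43 = -50/(6 - 2)⁴*(-7) + 43 = -50/(4⁴)*(-7) + 43 = -50/256*(-7) + 43 = -50*1/256*(-7) + 43 = -25/128*(-7) + 43 = 175/128 + 43 = 5679/128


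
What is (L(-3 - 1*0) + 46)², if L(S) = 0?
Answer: 2116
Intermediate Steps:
(L(-3 - 1*0) + 46)² = (0 + 46)² = 46² = 2116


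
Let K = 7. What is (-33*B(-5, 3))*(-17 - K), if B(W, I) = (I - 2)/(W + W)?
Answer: -396/5 ≈ -79.200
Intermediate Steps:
B(W, I) = (-2 + I)/(2*W) (B(W, I) = (-2 + I)/((2*W)) = (-2 + I)*(1/(2*W)) = (-2 + I)/(2*W))
(-33*B(-5, 3))*(-17 - K) = (-33*(-2 + 3)/(2*(-5)))*(-17 - 1*7) = (-33*(-1)/(2*5))*(-17 - 7) = -33*(-⅒)*(-24) = (33/10)*(-24) = -396/5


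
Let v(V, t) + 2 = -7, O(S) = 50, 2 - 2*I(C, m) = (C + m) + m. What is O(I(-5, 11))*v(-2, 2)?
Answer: -450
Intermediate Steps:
I(C, m) = 1 - m - C/2 (I(C, m) = 1 - ((C + m) + m)/2 = 1 - (C + 2*m)/2 = 1 + (-m - C/2) = 1 - m - C/2)
v(V, t) = -9 (v(V, t) = -2 - 7 = -9)
O(I(-5, 11))*v(-2, 2) = 50*(-9) = -450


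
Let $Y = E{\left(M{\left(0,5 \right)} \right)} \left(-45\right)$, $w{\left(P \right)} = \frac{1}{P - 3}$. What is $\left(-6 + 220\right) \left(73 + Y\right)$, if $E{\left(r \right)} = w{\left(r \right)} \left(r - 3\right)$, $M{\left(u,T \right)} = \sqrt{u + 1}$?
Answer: $5992$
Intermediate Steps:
$M{\left(u,T \right)} = \sqrt{1 + u}$
$w{\left(P \right)} = \frac{1}{-3 + P}$
$E{\left(r \right)} = 1$ ($E{\left(r \right)} = \frac{r - 3}{-3 + r} = \frac{-3 + r}{-3 + r} = 1$)
$Y = -45$ ($Y = 1 \left(-45\right) = -45$)
$\left(-6 + 220\right) \left(73 + Y\right) = \left(-6 + 220\right) \left(73 - 45\right) = 214 \cdot 28 = 5992$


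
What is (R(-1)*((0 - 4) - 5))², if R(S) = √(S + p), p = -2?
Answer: -243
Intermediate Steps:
R(S) = √(-2 + S) (R(S) = √(S - 2) = √(-2 + S))
(R(-1)*((0 - 4) - 5))² = (√(-2 - 1)*((0 - 4) - 5))² = (√(-3)*(-4 - 5))² = ((I*√3)*(-9))² = (-9*I*√3)² = -243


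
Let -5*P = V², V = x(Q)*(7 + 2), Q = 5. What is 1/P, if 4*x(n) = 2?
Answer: -20/81 ≈ -0.24691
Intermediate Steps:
x(n) = ½ (x(n) = (¼)*2 = ½)
V = 9/2 (V = (7 + 2)/2 = (½)*9 = 9/2 ≈ 4.5000)
P = -81/20 (P = -(9/2)²/5 = -⅕*81/4 = -81/20 ≈ -4.0500)
1/P = 1/(-81/20) = -20/81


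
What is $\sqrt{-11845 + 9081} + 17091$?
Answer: $17091 + 2 i \sqrt{691} \approx 17091.0 + 52.574 i$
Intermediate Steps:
$\sqrt{-11845 + 9081} + 17091 = \sqrt{-2764} + 17091 = 2 i \sqrt{691} + 17091 = 17091 + 2 i \sqrt{691}$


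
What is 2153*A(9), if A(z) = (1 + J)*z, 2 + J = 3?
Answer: 38754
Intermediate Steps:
J = 1 (J = -2 + 3 = 1)
A(z) = 2*z (A(z) = (1 + 1)*z = 2*z)
2153*A(9) = 2153*(2*9) = 2153*18 = 38754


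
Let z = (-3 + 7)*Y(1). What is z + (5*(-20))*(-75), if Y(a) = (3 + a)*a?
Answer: 7516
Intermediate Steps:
Y(a) = a*(3 + a)
z = 16 (z = (-3 + 7)*(1*(3 + 1)) = 4*(1*4) = 4*4 = 16)
z + (5*(-20))*(-75) = 16 + (5*(-20))*(-75) = 16 - 100*(-75) = 16 + 7500 = 7516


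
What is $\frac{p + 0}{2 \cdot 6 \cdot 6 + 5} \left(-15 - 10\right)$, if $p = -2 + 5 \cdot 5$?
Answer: $- \frac{575}{77} \approx -7.4675$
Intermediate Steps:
$p = 23$ ($p = -2 + 25 = 23$)
$\frac{p + 0}{2 \cdot 6 \cdot 6 + 5} \left(-15 - 10\right) = \frac{23 + 0}{2 \cdot 6 \cdot 6 + 5} \left(-15 - 10\right) = \frac{23}{12 \cdot 6 + 5} \left(-25\right) = \frac{23}{72 + 5} \left(-25\right) = \frac{23}{77} \left(-25\right) = - \frac{575}{77}$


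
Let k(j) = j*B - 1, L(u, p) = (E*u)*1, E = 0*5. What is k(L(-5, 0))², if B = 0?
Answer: 1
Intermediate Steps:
E = 0
L(u, p) = 0 (L(u, p) = (0*u)*1 = 0*1 = 0)
k(j) = -1 (k(j) = j*0 - 1 = 0 - 1 = -1)
k(L(-5, 0))² = (-1)² = 1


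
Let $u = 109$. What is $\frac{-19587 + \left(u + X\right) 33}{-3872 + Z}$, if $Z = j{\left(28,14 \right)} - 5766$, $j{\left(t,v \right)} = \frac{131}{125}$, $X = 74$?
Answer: $\frac{1693500}{1204619} \approx 1.4058$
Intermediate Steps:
$j{\left(t,v \right)} = \frac{131}{125}$ ($j{\left(t,v \right)} = 131 \cdot \frac{1}{125} = \frac{131}{125}$)
$Z = - \frac{720619}{125}$ ($Z = \frac{131}{125} - 5766 = - \frac{720619}{125} \approx -5765.0$)
$\frac{-19587 + \left(u + X\right) 33}{-3872 + Z} = \frac{-19587 + \left(109 + 74\right) 33}{-3872 - \frac{720619}{125}} = \frac{-19587 + 183 \cdot 33}{- \frac{1204619}{125}} = \left(-19587 + 6039\right) \left(- \frac{125}{1204619}\right) = \left(-13548\right) \left(- \frac{125}{1204619}\right) = \frac{1693500}{1204619}$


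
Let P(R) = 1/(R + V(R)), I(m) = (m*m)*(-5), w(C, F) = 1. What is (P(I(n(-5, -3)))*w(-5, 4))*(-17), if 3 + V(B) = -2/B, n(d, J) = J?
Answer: 765/2158 ≈ 0.35450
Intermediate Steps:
V(B) = -3 - 2/B
I(m) = -5*m**2 (I(m) = m**2*(-5) = -5*m**2)
P(R) = 1/(-3 + R - 2/R) (P(R) = 1/(R + (-3 - 2/R)) = 1/(-3 + R - 2/R))
(P(I(n(-5, -3)))*w(-5, 4))*(-17) = (-(-5*(-3)**2)/(2 - (-5*(-3)**2)*(-3 - 5*(-3)**2))*1)*(-17) = (-(-5*9)/(2 - (-5*9)*(-3 - 5*9))*1)*(-17) = (-1*(-45)/(2 - 1*(-45)*(-3 - 45))*1)*(-17) = (-1*(-45)/(2 - 1*(-45)*(-48))*1)*(-17) = (-1*(-45)/(2 - 2160)*1)*(-17) = (-1*(-45)/(-2158)*1)*(-17) = (-1*(-45)*(-1/2158)*1)*(-17) = -45/2158*1*(-17) = -45/2158*(-17) = 765/2158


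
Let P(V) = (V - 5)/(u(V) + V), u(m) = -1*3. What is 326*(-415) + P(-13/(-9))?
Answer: -947014/7 ≈ -1.3529e+5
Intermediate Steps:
u(m) = -3
P(V) = (-5 + V)/(-3 + V) (P(V) = (V - 5)/(-3 + V) = (-5 + V)/(-3 + V))
326*(-415) + P(-13/(-9)) = 326*(-415) + (-5 - 13/(-9))/(-3 - 13/(-9)) = -135290 + (-5 - 13*(-⅑))/(-3 - 13*(-⅑)) = -135290 + (-5 + 13/9)/(-3 + 13/9) = -135290 - 32/9/(-14/9) = -135290 - 9/14*(-32/9) = -135290 + 16/7 = -947014/7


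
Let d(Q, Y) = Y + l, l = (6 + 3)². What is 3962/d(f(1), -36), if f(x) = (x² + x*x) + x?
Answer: 3962/45 ≈ 88.044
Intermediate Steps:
f(x) = x + 2*x² (f(x) = (x² + x²) + x = 2*x² + x = x + 2*x²)
l = 81 (l = 9² = 81)
d(Q, Y) = 81 + Y (d(Q, Y) = Y + 81 = 81 + Y)
3962/d(f(1), -36) = 3962/(81 - 36) = 3962/45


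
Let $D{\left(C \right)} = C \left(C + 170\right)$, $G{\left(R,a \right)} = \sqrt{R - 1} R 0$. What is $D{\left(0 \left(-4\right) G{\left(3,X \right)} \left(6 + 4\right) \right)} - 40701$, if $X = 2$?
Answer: $-40701$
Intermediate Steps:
$G{\left(R,a \right)} = 0$ ($G{\left(R,a \right)} = \sqrt{-1 + R} R 0 = R \sqrt{-1 + R} 0 = 0$)
$D{\left(C \right)} = C \left(170 + C\right)$
$D{\left(0 \left(-4\right) G{\left(3,X \right)} \left(6 + 4\right) \right)} - 40701 = 0 \left(-4\right) 0 \left(6 + 4\right) \left(170 + 0 \left(-4\right) 0 \left(6 + 4\right)\right) - 40701 = 0 \cdot 0 \cdot 10 \left(170 + 0 \cdot 0 \cdot 10\right) - 40701 = 0 \cdot 0 \left(170 + 0 \cdot 0\right) - 40701 = 0 \left(170 + 0\right) - 40701 = 0 \cdot 170 - 40701 = 0 - 40701 = -40701$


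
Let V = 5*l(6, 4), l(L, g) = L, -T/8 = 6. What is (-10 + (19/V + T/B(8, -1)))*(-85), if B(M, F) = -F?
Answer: 29257/6 ≈ 4876.2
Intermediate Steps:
T = -48 (T = -8*6 = -48)
V = 30 (V = 5*6 = 30)
(-10 + (19/V + T/B(8, -1)))*(-85) = (-10 + (19/30 - 48/((-1*(-1)))))*(-85) = (-10 + (19*(1/30) - 48/1))*(-85) = (-10 + (19/30 - 48*1))*(-85) = (-10 + (19/30 - 48))*(-85) = (-10 - 1421/30)*(-85) = -1721/30*(-85) = 29257/6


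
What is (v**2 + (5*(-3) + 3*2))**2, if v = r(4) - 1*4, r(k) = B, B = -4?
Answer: 3025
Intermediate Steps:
r(k) = -4
v = -8 (v = -4 - 1*4 = -4 - 4 = -8)
(v**2 + (5*(-3) + 3*2))**2 = ((-8)**2 + (5*(-3) + 3*2))**2 = (64 + (-15 + 6))**2 = (64 - 9)**2 = 55**2 = 3025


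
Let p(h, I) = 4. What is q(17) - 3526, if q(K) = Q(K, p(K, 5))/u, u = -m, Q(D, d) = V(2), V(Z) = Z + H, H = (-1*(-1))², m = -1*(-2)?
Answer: -7055/2 ≈ -3527.5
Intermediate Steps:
m = 2
H = 1 (H = 1² = 1)
V(Z) = 1 + Z (V(Z) = Z + 1 = 1 + Z)
Q(D, d) = 3 (Q(D, d) = 1 + 2 = 3)
u = -2 (u = -1*2 = -2)
q(K) = -3/2 (q(K) = 3/(-2) = 3*(-½) = -3/2)
q(17) - 3526 = -3/2 - 3526 = -7055/2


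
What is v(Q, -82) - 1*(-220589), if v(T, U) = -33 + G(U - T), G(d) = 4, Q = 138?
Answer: 220560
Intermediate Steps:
v(T, U) = -29 (v(T, U) = -33 + 4 = -29)
v(Q, -82) - 1*(-220589) = -29 - 1*(-220589) = -29 + 220589 = 220560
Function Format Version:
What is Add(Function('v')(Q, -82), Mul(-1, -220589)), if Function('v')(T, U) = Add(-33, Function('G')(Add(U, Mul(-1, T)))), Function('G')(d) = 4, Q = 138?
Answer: 220560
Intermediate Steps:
Function('v')(T, U) = -29 (Function('v')(T, U) = Add(-33, 4) = -29)
Add(Function('v')(Q, -82), Mul(-1, -220589)) = Add(-29, Mul(-1, -220589)) = Add(-29, 220589) = 220560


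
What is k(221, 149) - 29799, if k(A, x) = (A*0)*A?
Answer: -29799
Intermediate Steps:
k(A, x) = 0 (k(A, x) = 0*A = 0)
k(221, 149) - 29799 = 0 - 29799 = -29799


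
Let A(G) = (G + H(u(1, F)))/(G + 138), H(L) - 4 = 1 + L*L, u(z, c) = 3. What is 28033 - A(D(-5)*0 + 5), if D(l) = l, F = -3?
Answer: 4008700/143 ≈ 28033.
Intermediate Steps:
H(L) = 5 + L**2 (H(L) = 4 + (1 + L*L) = 4 + (1 + L**2) = 5 + L**2)
A(G) = (14 + G)/(138 + G) (A(G) = (G + (5 + 3**2))/(G + 138) = (G + (5 + 9))/(138 + G) = (G + 14)/(138 + G) = (14 + G)/(138 + G))
28033 - A(D(-5)*0 + 5) = 28033 - (14 + (-5*0 + 5))/(138 + (-5*0 + 5)) = 28033 - (14 + (0 + 5))/(138 + (0 + 5)) = 28033 - (14 + 5)/(138 + 5) = 28033 - 19/143 = 4008700/143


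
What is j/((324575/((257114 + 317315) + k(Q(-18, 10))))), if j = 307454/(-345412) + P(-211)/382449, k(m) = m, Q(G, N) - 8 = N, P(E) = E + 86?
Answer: -1987394878816343/1261092955725150 ≈ -1.5759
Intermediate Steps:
P(E) = 86 + E
Q(G, N) = 8 + N
j = -58814325673/66051236994 (j = 307454/(-345412) + (86 - 211)/382449 = 307454*(-1/345412) - 125*1/382449 = -153727/172706 - 125/382449 = -58814325673/66051236994 ≈ -0.89044)
j/((324575/((257114 + 317315) + k(Q(-18, 10))))) = -58814325673/(66051236994*(324575/((257114 + 317315) + (8 + 10)))) = -58814325673/(66051236994*(324575/(574429 + 18))) = -58814325673/(66051236994*(324575/574447)) = -58814325673/(66051236994*(324575*(1/574447))) = -58814325673/(66051236994*324575/574447) = -58814325673/66051236994*574447/324575 = -1987394878816343/1261092955725150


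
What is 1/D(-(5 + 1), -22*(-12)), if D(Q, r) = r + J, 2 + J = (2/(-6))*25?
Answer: 3/761 ≈ 0.0039422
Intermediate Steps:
J = -31/3 (J = -2 + (2/(-6))*25 = -2 + (2*(-⅙))*25 = -2 - ⅓*25 = -2 - 25/3 = -31/3 ≈ -10.333)
D(Q, r) = -31/3 + r (D(Q, r) = r - 31/3 = -31/3 + r)
1/D(-(5 + 1), -22*(-12)) = 1/(-31/3 - 22*(-12)) = 1/(-31/3 + 264) = 1/(761/3) = 3/761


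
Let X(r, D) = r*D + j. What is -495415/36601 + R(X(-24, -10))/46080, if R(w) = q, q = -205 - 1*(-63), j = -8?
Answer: -11416960271/843287040 ≈ -13.539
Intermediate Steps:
q = -142 (q = -205 + 63 = -142)
X(r, D) = -8 + D*r (X(r, D) = r*D - 8 = D*r - 8 = -8 + D*r)
R(w) = -142
-495415/36601 + R(X(-24, -10))/46080 = -495415/36601 - 142/46080 = -495415*1/36601 - 142*1/46080 = -495415/36601 - 71/23040 = -11416960271/843287040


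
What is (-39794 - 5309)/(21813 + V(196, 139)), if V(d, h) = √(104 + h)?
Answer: -327943913/158602242 + 45103*√3/52867414 ≈ -2.0662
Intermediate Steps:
(-39794 - 5309)/(21813 + V(196, 139)) = (-39794 - 5309)/(21813 + √(104 + 139)) = -45103/(21813 + √243) = -45103/(21813 + 9*√3)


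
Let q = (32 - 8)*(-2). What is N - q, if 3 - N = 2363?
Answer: -2312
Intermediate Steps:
N = -2360 (N = 3 - 1*2363 = 3 - 2363 = -2360)
q = -48 (q = 24*(-2) = -48)
N - q = -2360 - 1*(-48) = -2360 + 48 = -2312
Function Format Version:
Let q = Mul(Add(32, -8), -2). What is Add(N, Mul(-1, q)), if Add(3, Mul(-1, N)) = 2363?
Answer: -2312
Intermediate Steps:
N = -2360 (N = Add(3, Mul(-1, 2363)) = Add(3, -2363) = -2360)
q = -48 (q = Mul(24, -2) = -48)
Add(N, Mul(-1, q)) = Add(-2360, Mul(-1, -48)) = Add(-2360, 48) = -2312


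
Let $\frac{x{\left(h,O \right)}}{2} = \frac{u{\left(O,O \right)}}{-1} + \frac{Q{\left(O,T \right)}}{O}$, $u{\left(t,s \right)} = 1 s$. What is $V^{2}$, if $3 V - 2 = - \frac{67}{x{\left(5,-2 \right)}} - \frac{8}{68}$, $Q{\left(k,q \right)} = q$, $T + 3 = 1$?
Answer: $\frac{896809}{93636} \approx 9.5776$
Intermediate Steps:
$T = -2$ ($T = -3 + 1 = -2$)
$u{\left(t,s \right)} = s$
$x{\left(h,O \right)} = - \frac{4}{O} - 2 O$ ($x{\left(h,O \right)} = 2 \left(\frac{O}{-1} - \frac{2}{O}\right) = 2 \left(O \left(-1\right) - \frac{2}{O}\right) = 2 \left(- O - \frac{2}{O}\right) = - \frac{4}{O} - 2 O$)
$V = - \frac{947}{306}$ ($V = \frac{2}{3} + \frac{- \frac{67}{- \frac{4}{-2} - -4} - \frac{8}{68}}{3} = \frac{2}{3} + \frac{- \frac{67}{\left(-4\right) \left(- \frac{1}{2}\right) + 4} - \frac{2}{17}}{3} = \frac{2}{3} + \frac{- \frac{67}{2 + 4} - \frac{2}{17}}{3} = \frac{2}{3} + \frac{- \frac{67}{6} - \frac{2}{17}}{3} = \frac{2}{3} + \frac{1}{3} \left(- \frac{1151}{102}\right) = \frac{2}{3} - \frac{1151}{306} = - \frac{947}{306} \approx -3.0948$)
$V^{2} = \left(- \frac{947}{306}\right)^{2} = \frac{896809}{93636}$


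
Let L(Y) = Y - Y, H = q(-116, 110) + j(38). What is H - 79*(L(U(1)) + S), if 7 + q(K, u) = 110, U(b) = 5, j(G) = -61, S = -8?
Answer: 674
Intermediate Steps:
q(K, u) = 103 (q(K, u) = -7 + 110 = 103)
H = 42 (H = 103 - 61 = 42)
L(Y) = 0
H - 79*(L(U(1)) + S) = 42 - 79*(0 - 8) = 42 - 79*(-8) = 42 - 1*(-632) = 42 + 632 = 674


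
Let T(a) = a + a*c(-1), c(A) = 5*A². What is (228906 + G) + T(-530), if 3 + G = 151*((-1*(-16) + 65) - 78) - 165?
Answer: 226011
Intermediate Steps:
T(a) = 6*a (T(a) = a + a*(5*(-1)²) = a + a*(5*1) = a + a*5 = a + 5*a = 6*a)
G = 285 (G = -3 + (151*((-1*(-16) + 65) - 78) - 165) = -3 + (151*((16 + 65) - 78) - 165) = -3 + (151*(81 - 78) - 165) = -3 + (151*3 - 165) = -3 + (453 - 165) = -3 + 288 = 285)
(228906 + G) + T(-530) = (228906 + 285) + 6*(-530) = 229191 - 3180 = 226011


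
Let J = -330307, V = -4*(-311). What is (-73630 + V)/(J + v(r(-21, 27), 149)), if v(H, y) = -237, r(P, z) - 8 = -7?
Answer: 36193/165272 ≈ 0.21899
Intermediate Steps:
r(P, z) = 1 (r(P, z) = 8 - 7 = 1)
V = 1244
(-73630 + V)/(J + v(r(-21, 27), 149)) = (-73630 + 1244)/(-330307 - 237) = -72386/(-330544) = -72386*(-1/330544) = 36193/165272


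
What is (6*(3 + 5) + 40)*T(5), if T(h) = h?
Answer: 440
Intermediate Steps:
(6*(3 + 5) + 40)*T(5) = (6*(3 + 5) + 40)*5 = (6*8 + 40)*5 = (48 + 40)*5 = 88*5 = 440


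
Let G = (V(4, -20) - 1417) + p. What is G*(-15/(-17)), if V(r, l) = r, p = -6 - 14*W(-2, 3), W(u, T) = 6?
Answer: -22545/17 ≈ -1326.2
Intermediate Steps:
p = -90 (p = -6 - 14*6 = -6 - 84 = -90)
G = -1503 (G = (4 - 1417) - 90 = -1413 - 90 = -1503)
G*(-15/(-17)) = -(-22545)/(-17) = -(-22545)*(-1)/17 = -1503*15/17 = -22545/17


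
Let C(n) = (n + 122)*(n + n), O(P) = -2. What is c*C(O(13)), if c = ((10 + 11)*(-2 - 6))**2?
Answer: -13547520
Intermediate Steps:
C(n) = 2*n*(122 + n) (C(n) = (122 + n)*(2*n) = 2*n*(122 + n))
c = 28224 (c = (21*(-8))**2 = (-168)**2 = 28224)
c*C(O(13)) = 28224*(2*(-2)*(122 - 2)) = 28224*(2*(-2)*120) = 28224*(-480) = -13547520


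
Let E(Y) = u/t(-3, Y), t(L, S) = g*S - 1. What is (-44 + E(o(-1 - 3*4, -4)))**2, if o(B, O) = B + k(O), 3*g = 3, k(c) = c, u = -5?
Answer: 619369/324 ≈ 1911.6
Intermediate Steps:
g = 1 (g = (1/3)*3 = 1)
o(B, O) = B + O
t(L, S) = -1 + S (t(L, S) = 1*S - 1 = S - 1 = -1 + S)
E(Y) = -5/(-1 + Y)
(-44 + E(o(-1 - 3*4, -4)))**2 = (-44 - 5/(-1 + ((-1 - 3*4) - 4)))**2 = (-44 - 5/(-1 + ((-1 - 12) - 4)))**2 = (-44 - 5/(-1 + (-13 - 4)))**2 = (-44 - 5/(-1 - 17))**2 = (-44 - 5/(-18))**2 = (-44 - 5*(-1/18))**2 = (-44 + 5/18)**2 = (-787/18)**2 = 619369/324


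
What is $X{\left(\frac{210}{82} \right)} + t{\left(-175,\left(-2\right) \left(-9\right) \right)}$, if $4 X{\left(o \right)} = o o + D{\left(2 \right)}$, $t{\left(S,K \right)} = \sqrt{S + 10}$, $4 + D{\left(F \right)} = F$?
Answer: $\frac{7663}{6724} + i \sqrt{165} \approx 1.1396 + 12.845 i$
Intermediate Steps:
$D{\left(F \right)} = -4 + F$
$t{\left(S,K \right)} = \sqrt{10 + S}$
$X{\left(o \right)} = - \frac{1}{2} + \frac{o^{2}}{4}$ ($X{\left(o \right)} = \frac{o o + \left(-4 + 2\right)}{4} = \frac{o^{2} - 2}{4} = \frac{-2 + o^{2}}{4} = - \frac{1}{2} + \frac{o^{2}}{4}$)
$X{\left(\frac{210}{82} \right)} + t{\left(-175,\left(-2\right) \left(-9\right) \right)} = \left(- \frac{1}{2} + \frac{\left(\frac{210}{82}\right)^{2}}{4}\right) + \sqrt{10 - 175} = \left(- \frac{1}{2} + \frac{\left(210 \cdot \frac{1}{82}\right)^{2}}{4}\right) + \sqrt{-165} = \left(- \frac{1}{2} + \frac{\left(\frac{105}{41}\right)^{2}}{4}\right) + i \sqrt{165} = \left(- \frac{1}{2} + \frac{1}{4} \cdot \frac{11025}{1681}\right) + i \sqrt{165} = \left(- \frac{1}{2} + \frac{11025}{6724}\right) + i \sqrt{165} = \frac{7663}{6724} + i \sqrt{165}$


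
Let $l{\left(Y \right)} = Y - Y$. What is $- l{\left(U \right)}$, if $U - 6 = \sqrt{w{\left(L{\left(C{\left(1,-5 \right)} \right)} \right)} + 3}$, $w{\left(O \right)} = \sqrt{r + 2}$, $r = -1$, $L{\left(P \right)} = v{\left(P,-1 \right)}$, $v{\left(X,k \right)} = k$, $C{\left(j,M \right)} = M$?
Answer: $0$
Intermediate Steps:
$L{\left(P \right)} = -1$
$w{\left(O \right)} = 1$ ($w{\left(O \right)} = \sqrt{-1 + 2} = \sqrt{1} = 1$)
$U = 8$ ($U = 6 + \sqrt{1 + 3} = 6 + \sqrt{4} = 6 + 2 = 8$)
$l{\left(Y \right)} = 0$
$- l{\left(U \right)} = \left(-1\right) 0 = 0$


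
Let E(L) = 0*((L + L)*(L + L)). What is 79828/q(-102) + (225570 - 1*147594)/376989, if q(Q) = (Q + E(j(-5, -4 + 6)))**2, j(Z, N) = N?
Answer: 2575461683/326849463 ≈ 7.8797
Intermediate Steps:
E(L) = 0 (E(L) = 0*((2*L)*(2*L)) = 0*(4*L**2) = 0)
q(Q) = Q**2 (q(Q) = (Q + 0)**2 = Q**2)
79828/q(-102) + (225570 - 1*147594)/376989 = 79828/((-102)**2) + (225570 - 1*147594)/376989 = 79828/10404 + (225570 - 147594)*(1/376989) = 79828*(1/10404) + 77976*(1/376989) = 19957/2601 + 25992/125663 = 2575461683/326849463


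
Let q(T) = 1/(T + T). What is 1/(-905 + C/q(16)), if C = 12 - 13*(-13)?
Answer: 1/4887 ≈ 0.00020462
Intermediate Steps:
C = 181 (C = 12 + 169 = 181)
q(T) = 1/(2*T)
1/(-905 + C/q(16)) = 1/(-905 + 181/(((1/2)/16))) = 1/(-905 + 181/(((1/2)*(1/16)))) = 1/(-905 + 181/(1/32)) = 1/(-905 + 181*32) = 1/(-905 + 5792) = 1/4887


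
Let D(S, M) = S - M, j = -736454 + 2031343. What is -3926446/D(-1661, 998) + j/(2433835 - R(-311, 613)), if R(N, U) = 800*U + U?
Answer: 7631828780463/5165963698 ≈ 1477.3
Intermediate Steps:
j = 1294889
R(N, U) = 801*U
-3926446/D(-1661, 998) + j/(2433835 - R(-311, 613)) = -3926446/(-1661 - 1*998) + 1294889/(2433835 - 801*613) = -3926446/(-1661 - 998) + 1294889/(2433835 - 1*491013) = -3926446/(-2659) + 1294889/(2433835 - 491013) = -3926446*(-1/2659) + 1294889/1942822 = 3926446/2659 + 1294889*(1/1942822) = 3926446/2659 + 1294889/1942822 = 7631828780463/5165963698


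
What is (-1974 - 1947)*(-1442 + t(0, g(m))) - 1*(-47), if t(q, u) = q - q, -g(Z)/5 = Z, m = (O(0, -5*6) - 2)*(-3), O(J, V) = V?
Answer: 5654129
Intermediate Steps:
m = 96 (m = (-5*6 - 2)*(-3) = (-30 - 2)*(-3) = -32*(-3) = 96)
g(Z) = -5*Z
t(q, u) = 0
(-1974 - 1947)*(-1442 + t(0, g(m))) - 1*(-47) = (-1974 - 1947)*(-1442 + 0) - 1*(-47) = -3921*(-1442) + 47 = 5654082 + 47 = 5654129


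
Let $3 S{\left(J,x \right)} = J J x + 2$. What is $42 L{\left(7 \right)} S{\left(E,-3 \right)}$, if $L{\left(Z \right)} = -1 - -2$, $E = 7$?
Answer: $-2030$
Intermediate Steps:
$L{\left(Z \right)} = 1$ ($L{\left(Z \right)} = -1 + 2 = 1$)
$S{\left(J,x \right)} = \frac{2}{3} + \frac{x J^{2}}{3}$ ($S{\left(J,x \right)} = \frac{J J x + 2}{3} = \frac{J^{2} x + 2}{3} = \frac{x J^{2} + 2}{3} = \frac{2 + x J^{2}}{3} = \frac{2}{3} + \frac{x J^{2}}{3}$)
$42 L{\left(7 \right)} S{\left(E,-3 \right)} = 42 \cdot 1 \left(\frac{2}{3} + \frac{1}{3} \left(-3\right) 7^{2}\right) = 42 \left(\frac{2}{3} + \frac{1}{3} \left(-3\right) 49\right) = 42 \left(\frac{2}{3} - 49\right) = 42 \left(- \frac{145}{3}\right) = -2030$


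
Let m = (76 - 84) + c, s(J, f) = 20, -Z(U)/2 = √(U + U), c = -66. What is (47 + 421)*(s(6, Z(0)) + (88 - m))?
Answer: 85176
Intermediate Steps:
Z(U) = -2*√2*√U (Z(U) = -2*√(U + U) = -2*√2*√U)
m = -74 (m = (76 - 84) - 66 = -8 - 66 = -74)
(47 + 421)*(s(6, Z(0)) + (88 - m)) = (47 + 421)*(20 + (88 - 1*(-74))) = 468*(20 + (88 + 74)) = 468*(20 + 162) = 468*182 = 85176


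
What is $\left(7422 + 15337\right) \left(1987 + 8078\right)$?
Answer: $229069335$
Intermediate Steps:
$\left(7422 + 15337\right) \left(1987 + 8078\right) = 22759 \cdot 10065 = 229069335$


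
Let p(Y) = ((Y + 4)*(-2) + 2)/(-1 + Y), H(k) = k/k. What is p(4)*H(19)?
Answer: -14/3 ≈ -4.6667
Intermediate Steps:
H(k) = 1
p(Y) = (-6 - 2*Y)/(-1 + Y) (p(Y) = ((4 + Y)*(-2) + 2)/(-1 + Y) = ((-8 - 2*Y) + 2)/(-1 + Y) = (-6 - 2*Y)/(-1 + Y))
p(4)*H(19) = (2*(-3 - 1*4)/(-1 + 4))*1 = (2*(-3 - 4)/3)*1 = (2*(⅓)*(-7))*1 = -14/3*1 = -14/3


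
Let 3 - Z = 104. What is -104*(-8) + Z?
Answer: 731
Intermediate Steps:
Z = -101 (Z = 3 - 1*104 = 3 - 104 = -101)
-104*(-8) + Z = -104*(-8) - 101 = -8*(-104) - 101 = 832 - 101 = 731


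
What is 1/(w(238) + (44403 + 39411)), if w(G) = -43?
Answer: 1/83771 ≈ 1.1937e-5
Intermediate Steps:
1/(w(238) + (44403 + 39411)) = 1/(-43 + (44403 + 39411)) = 1/(-43 + 83814) = 1/83771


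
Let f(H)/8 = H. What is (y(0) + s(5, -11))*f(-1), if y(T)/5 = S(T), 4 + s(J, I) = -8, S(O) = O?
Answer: 96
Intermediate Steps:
f(H) = 8*H
s(J, I) = -12 (s(J, I) = -4 - 8 = -12)
y(T) = 5*T
(y(0) + s(5, -11))*f(-1) = (5*0 - 12)*(8*(-1)) = (0 - 12)*(-8) = -12*(-8) = 96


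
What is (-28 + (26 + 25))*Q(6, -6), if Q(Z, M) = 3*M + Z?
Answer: -276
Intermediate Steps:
Q(Z, M) = Z + 3*M
(-28 + (26 + 25))*Q(6, -6) = (-28 + (26 + 25))*(6 + 3*(-6)) = (-28 + 51)*(6 - 18) = 23*(-12) = -276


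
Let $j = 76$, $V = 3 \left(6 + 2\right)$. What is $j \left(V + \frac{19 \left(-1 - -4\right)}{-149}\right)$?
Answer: $\frac{267444}{149} \approx 1794.9$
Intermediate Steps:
$V = 24$ ($V = 3 \cdot 8 = 24$)
$j \left(V + \frac{19 \left(-1 - -4\right)}{-149}\right) = 76 \left(24 + \frac{19 \left(-1 - -4\right)}{-149}\right) = 76 \left(24 + 19 \left(-1 + 4\right) \left(- \frac{1}{149}\right)\right) = 76 \left(24 + 19 \cdot 3 \left(- \frac{1}{149}\right)\right) = 76 \left(24 + 57 \left(- \frac{1}{149}\right)\right) = 76 \left(24 - \frac{57}{149}\right) = 76 \cdot \frac{3519}{149} = \frac{267444}{149}$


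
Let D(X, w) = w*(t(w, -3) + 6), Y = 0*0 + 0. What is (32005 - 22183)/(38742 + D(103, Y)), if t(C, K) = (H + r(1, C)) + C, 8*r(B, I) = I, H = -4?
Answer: 1637/6457 ≈ 0.25352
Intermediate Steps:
r(B, I) = I/8
t(C, K) = -4 + 9*C/8 (t(C, K) = (-4 + C/8) + C = -4 + 9*C/8)
Y = 0 (Y = 0 + 0 = 0)
D(X, w) = w*(2 + 9*w/8) (D(X, w) = w*((-4 + 9*w/8) + 6) = w*(2 + 9*w/8))
(32005 - 22183)/(38742 + D(103, Y)) = (32005 - 22183)/(38742 + (1/8)*0*(16 + 9*0)) = 9822/(38742 + (1/8)*0*(16 + 0)) = 9822/(38742 + (1/8)*0*16) = 9822/(38742 + 0) = 9822/38742 = 9822*(1/38742) = 1637/6457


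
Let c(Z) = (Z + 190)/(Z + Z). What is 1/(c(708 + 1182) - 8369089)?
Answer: -189/1581757717 ≈ -1.1949e-7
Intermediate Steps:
c(Z) = (190 + Z)/(2*Z) (c(Z) = (190 + Z)/((2*Z)) = (190 + Z)*(1/(2*Z)) = (190 + Z)/(2*Z))
1/(c(708 + 1182) - 8369089) = 1/((190 + (708 + 1182))/(2*(708 + 1182)) - 8369089) = 1/((½)*(190 + 1890)/1890 - 8369089) = 1/((½)*(1/1890)*2080 - 8369089) = 1/(104/189 - 8369089) = 1/(-1581757717/189) = -189/1581757717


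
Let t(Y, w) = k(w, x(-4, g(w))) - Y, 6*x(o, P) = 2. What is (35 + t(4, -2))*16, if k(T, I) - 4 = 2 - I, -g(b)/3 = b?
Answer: 1760/3 ≈ 586.67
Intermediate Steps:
g(b) = -3*b
x(o, P) = ⅓ (x(o, P) = (⅙)*2 = ⅓)
k(T, I) = 6 - I (k(T, I) = 4 + (2 - I) = 6 - I)
t(Y, w) = 17/3 - Y (t(Y, w) = (6 - 1*⅓) - Y = (6 - ⅓) - Y = 17/3 - Y)
(35 + t(4, -2))*16 = (35 + (17/3 - 1*4))*16 = (35 + (17/3 - 4))*16 = (35 + 5/3)*16 = (110/3)*16 = 1760/3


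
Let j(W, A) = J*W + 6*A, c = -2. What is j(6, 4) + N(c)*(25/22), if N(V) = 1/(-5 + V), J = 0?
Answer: 3671/154 ≈ 23.838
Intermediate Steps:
j(W, A) = 6*A (j(W, A) = 0*W + 6*A = 0 + 6*A = 6*A)
j(6, 4) + N(c)*(25/22) = 6*4 + (25/22)/(-5 - 2) = 24 + (25*(1/22))/(-7) = 24 - 1/7*25/22 = 24 - 25/154 = 3671/154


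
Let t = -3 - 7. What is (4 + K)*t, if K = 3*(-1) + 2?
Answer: -30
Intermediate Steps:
t = -10
K = -1 (K = -3 + 2 = -1)
(4 + K)*t = (4 - 1)*(-10) = 3*(-10) = -30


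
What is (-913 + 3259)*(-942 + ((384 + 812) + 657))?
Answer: 2137206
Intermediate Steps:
(-913 + 3259)*(-942 + ((384 + 812) + 657)) = 2346*(-942 + (1196 + 657)) = 2346*(-942 + 1853) = 2346*911 = 2137206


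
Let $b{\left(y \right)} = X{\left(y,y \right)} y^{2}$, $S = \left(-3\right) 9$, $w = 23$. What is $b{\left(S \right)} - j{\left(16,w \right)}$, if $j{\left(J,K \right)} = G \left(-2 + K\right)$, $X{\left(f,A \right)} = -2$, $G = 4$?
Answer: $-1542$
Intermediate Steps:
$S = -27$
$b{\left(y \right)} = - 2 y^{2}$
$j{\left(J,K \right)} = -8 + 4 K$ ($j{\left(J,K \right)} = 4 \left(-2 + K\right) = -8 + 4 K$)
$b{\left(S \right)} - j{\left(16,w \right)} = - 2 \left(-27\right)^{2} - \left(-8 + 4 \cdot 23\right) = \left(-2\right) 729 - \left(-8 + 92\right) = -1458 - 84 = -1542$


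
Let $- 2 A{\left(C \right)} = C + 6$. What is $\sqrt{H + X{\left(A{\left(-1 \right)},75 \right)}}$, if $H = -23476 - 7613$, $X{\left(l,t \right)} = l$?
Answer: $\frac{i \sqrt{124366}}{2} \approx 176.33 i$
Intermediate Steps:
$A{\left(C \right)} = -3 - \frac{C}{2}$ ($A{\left(C \right)} = - \frac{C + 6}{2} = - \frac{6 + C}{2} = -3 - \frac{C}{2}$)
$H = -31089$ ($H = -23476 - 7613 = -31089$)
$\sqrt{H + X{\left(A{\left(-1 \right)},75 \right)}} = \sqrt{-31089 - \frac{5}{2}} = \sqrt{- \frac{62183}{2}} = \frac{i \sqrt{124366}}{2}$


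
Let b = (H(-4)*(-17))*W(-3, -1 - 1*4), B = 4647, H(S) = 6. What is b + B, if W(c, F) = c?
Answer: 4953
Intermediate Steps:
b = 306 (b = (6*(-17))*(-3) = -102*(-3) = 306)
b + B = 306 + 4647 = 4953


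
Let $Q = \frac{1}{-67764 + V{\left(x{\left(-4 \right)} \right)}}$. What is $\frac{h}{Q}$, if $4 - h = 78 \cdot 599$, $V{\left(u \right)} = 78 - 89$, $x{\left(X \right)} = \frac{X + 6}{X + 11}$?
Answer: $3166312450$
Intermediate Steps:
$x{\left(X \right)} = \frac{6 + X}{11 + X}$
$V{\left(u \right)} = -11$
$Q = - \frac{1}{67775}$ ($Q = \frac{1}{-67764 - 11} = \frac{1}{-67775} = - \frac{1}{67775} \approx -1.4755 \cdot 10^{-5}$)
$h = -46718$ ($h = 4 - 78 \cdot 599 = 4 - 46722 = -46718$)
$\frac{h}{Q} = - \frac{46718}{- \frac{1}{67775}} = \left(-46718\right) \left(-67775\right) = 3166312450$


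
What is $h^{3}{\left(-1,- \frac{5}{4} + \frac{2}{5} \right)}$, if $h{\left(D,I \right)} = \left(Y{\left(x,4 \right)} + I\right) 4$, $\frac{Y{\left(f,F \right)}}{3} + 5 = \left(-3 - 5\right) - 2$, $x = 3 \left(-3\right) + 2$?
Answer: $- \frac{771095213}{125} \approx -6.1688 \cdot 10^{6}$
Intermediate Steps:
$x = -7$ ($x = -9 + 2 = -7$)
$Y{\left(f,F \right)} = -45$ ($Y{\left(f,F \right)} = -15 + 3 \left(\left(-3 - 5\right) - 2\right) = -15 + 3 \left(-8 - 2\right) = -15 + 3 \left(-10\right) = -15 - 30 = -45$)
$h{\left(D,I \right)} = -180 + 4 I$ ($h{\left(D,I \right)} = \left(-45 + I\right) 4 = -180 + 4 I$)
$h^{3}{\left(-1,- \frac{5}{4} + \frac{2}{5} \right)} = \left(-180 + 4 \left(- \frac{5}{4} + \frac{2}{5}\right)\right)^{3} = \left(-180 + 4 \left(- \frac{17}{20}\right)\right)^{3} = \left(-180 - \frac{17}{5}\right)^{3} = \left(- \frac{917}{5}\right)^{3} = - \frac{771095213}{125}$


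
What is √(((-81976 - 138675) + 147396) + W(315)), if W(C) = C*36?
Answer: I*√61915 ≈ 248.83*I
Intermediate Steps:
W(C) = 36*C
√(((-81976 - 138675) + 147396) + W(315)) = √(((-81976 - 138675) + 147396) + 36*315) = √((-220651 + 147396) + 11340) = √(-73255 + 11340) = √(-61915) = I*√61915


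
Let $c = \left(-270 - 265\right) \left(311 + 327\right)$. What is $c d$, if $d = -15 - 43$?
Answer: $19797140$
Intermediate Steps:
$d = -58$ ($d = -15 - 43 = -58$)
$c = -341330$ ($c = \left(-535\right) 638 = -341330$)
$c d = \left(-341330\right) \left(-58\right) = 19797140$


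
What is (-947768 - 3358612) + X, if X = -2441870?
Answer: -6748250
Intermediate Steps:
(-947768 - 3358612) + X = (-947768 - 3358612) - 2441870 = -4306380 - 2441870 = -6748250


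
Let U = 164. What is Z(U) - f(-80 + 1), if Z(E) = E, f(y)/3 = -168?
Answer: 668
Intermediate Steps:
f(y) = -504 (f(y) = 3*(-168) = -504)
Z(U) - f(-80 + 1) = 164 - 1*(-504) = 164 + 504 = 668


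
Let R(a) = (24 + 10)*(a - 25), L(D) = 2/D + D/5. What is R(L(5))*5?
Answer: -4012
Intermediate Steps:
L(D) = 2/D + D/5 (L(D) = 2/D + D*(⅕) = 2/D + D/5)
R(a) = -850 + 34*a (R(a) = 34*(-25 + a) = -850 + 34*a)
R(L(5))*5 = (-850 + 34*(2/5 + (⅕)*5))*5 = (-850 + 34*(2*(⅕) + 1))*5 = (-850 + 34*(⅖ + 1))*5 = (-850 + 34*(7/5))*5 = (-850 + 238/5)*5 = -4012/5*5 = -4012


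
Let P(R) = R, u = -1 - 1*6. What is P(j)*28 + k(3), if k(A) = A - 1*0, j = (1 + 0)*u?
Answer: -193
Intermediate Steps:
u = -7 (u = -1 - 6 = -7)
j = -7 (j = (1 + 0)*(-7) = 1*(-7) = -7)
k(A) = A (k(A) = A + 0 = A)
P(j)*28 + k(3) = -7*28 + 3 = -196 + 3 = -193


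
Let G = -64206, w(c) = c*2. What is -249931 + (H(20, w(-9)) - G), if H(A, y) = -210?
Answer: -185935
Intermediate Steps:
w(c) = 2*c
-249931 + (H(20, w(-9)) - G) = -249931 + (-210 - 1*(-64206)) = -249931 + (-210 + 64206) = -249931 + 63996 = -185935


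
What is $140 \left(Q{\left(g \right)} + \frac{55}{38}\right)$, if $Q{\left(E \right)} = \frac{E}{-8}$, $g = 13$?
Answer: $- \frac{945}{38} \approx -24.868$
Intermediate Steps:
$Q{\left(E \right)} = - \frac{E}{8}$ ($Q{\left(E \right)} = E \left(- \frac{1}{8}\right) = - \frac{E}{8}$)
$140 \left(Q{\left(g \right)} + \frac{55}{38}\right) = 140 \left(\left(- \frac{1}{8}\right) 13 + \frac{55}{38}\right) = 140 \left(- \frac{13}{8} + 55 \cdot \frac{1}{38}\right) = 140 \left(- \frac{13}{8} + \frac{55}{38}\right) = 140 \left(- \frac{27}{152}\right) = - \frac{945}{38}$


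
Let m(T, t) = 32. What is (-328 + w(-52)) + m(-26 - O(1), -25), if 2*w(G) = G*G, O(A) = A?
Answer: 1056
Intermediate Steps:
w(G) = G²/2 (w(G) = (G*G)/2 = G²/2)
(-328 + w(-52)) + m(-26 - O(1), -25) = (-328 + (½)*(-52)²) + 32 = (-328 + (½)*2704) + 32 = (-328 + 1352) + 32 = 1024 + 32 = 1056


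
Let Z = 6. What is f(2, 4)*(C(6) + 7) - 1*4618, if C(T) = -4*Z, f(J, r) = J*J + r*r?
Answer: -4958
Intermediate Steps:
f(J, r) = J² + r²
C(T) = -24 (C(T) = -4*6 = -24)
f(2, 4)*(C(6) + 7) - 1*4618 = (2² + 4²)*(-24 + 7) - 1*4618 = (4 + 16)*(-17) - 4618 = 20*(-17) - 4618 = -340 - 4618 = -4958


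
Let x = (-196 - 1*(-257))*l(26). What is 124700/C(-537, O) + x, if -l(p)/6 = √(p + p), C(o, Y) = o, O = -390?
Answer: -124700/537 - 732*√13 ≈ -2871.5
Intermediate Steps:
l(p) = -6*√2*√p (l(p) = -6*√(p + p) = -6*√2*√p)
x = -732*√13 (x = (-196 - 1*(-257))*(-6*√2*√26) = (-196 + 257)*(-12*√13) = 61*(-12*√13) = -732*√13 ≈ -2639.3)
124700/C(-537, O) + x = 124700/(-537) - 732*√13 = 124700*(-1/537) - 732*√13 = -124700/537 - 732*√13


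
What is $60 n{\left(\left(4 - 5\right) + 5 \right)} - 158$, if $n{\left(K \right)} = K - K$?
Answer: $-158$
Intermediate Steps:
$n{\left(K \right)} = 0$
$60 n{\left(\left(4 - 5\right) + 5 \right)} - 158 = 60 \cdot 0 - 158 = 0 - 158 = -158$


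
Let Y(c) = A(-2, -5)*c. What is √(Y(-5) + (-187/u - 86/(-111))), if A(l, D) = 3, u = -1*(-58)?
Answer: I*√723238482/6438 ≈ 4.1772*I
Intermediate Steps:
u = 58
Y(c) = 3*c
√(Y(-5) + (-187/u - 86/(-111))) = √(3*(-5) + (-187/58 - 86/(-111))) = √(-15 + (-187*1/58 - 86*(-1/111))) = √(-15 + (-187/58 + 86/111)) = √(-15 - 15769/6438) = √(-112339/6438) = I*√723238482/6438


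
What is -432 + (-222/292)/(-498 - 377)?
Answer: -55187889/127750 ≈ -432.00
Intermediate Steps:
-432 + (-222/292)/(-498 - 377) = -432 - 222*1/292/(-875) = -432 - 111/146*(-1/875) = -432 + 111/127750 = -55187889/127750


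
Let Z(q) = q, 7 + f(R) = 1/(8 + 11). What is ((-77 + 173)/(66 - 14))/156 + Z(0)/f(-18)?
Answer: 2/169 ≈ 0.011834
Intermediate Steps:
f(R) = -132/19 (f(R) = -7 + 1/(8 + 11) = -7 + 1/19 = -132/19)
((-77 + 173)/(66 - 14))/156 + Z(0)/f(-18) = ((-77 + 173)/(66 - 14))/156 + 0/(-132/19) = (96/52)*(1/156) + 0*(-19/132) = (96*(1/52))*(1/156) + 0 = (24/13)*(1/156) + 0 = 2/169 + 0 = 2/169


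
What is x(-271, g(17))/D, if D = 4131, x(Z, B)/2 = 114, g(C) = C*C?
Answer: 76/1377 ≈ 0.055192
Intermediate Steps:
g(C) = C²
x(Z, B) = 228 (x(Z, B) = 2*114 = 228)
x(-271, g(17))/D = 228/4131 = 228*(1/4131) = 76/1377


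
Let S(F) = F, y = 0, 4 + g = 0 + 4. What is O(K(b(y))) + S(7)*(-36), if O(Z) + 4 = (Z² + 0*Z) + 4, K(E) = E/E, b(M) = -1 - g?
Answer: -251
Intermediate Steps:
g = 0 (g = -4 + (0 + 4) = -4 + 4 = 0)
b(M) = -1 (b(M) = -1 - 1*0 = -1 + 0 = -1)
K(E) = 1
O(Z) = Z² (O(Z) = -4 + ((Z² + 0*Z) + 4) = -4 + ((Z² + 0) + 4) = -4 + (Z² + 4) = -4 + (4 + Z²) = Z²)
O(K(b(y))) + S(7)*(-36) = 1² + 7*(-36) = 1 - 252 = -251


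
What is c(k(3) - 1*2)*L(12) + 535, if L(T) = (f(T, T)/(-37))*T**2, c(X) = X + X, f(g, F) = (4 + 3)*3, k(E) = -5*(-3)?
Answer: -58829/37 ≈ -1590.0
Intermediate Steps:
k(E) = 15
f(g, F) = 21 (f(g, F) = 7*3 = 21)
c(X) = 2*X
L(T) = -21*T**2/37 (L(T) = (21/(-37))*T**2 = (21*(-1/37))*T**2 = -21*T**2/37)
c(k(3) - 1*2)*L(12) + 535 = (2*(15 - 1*2))*(-21/37*12**2) + 535 = (2*(15 - 2))*(-21/37*144) + 535 = (2*13)*(-3024/37) + 535 = 26*(-3024/37) + 535 = -78624/37 + 535 = -58829/37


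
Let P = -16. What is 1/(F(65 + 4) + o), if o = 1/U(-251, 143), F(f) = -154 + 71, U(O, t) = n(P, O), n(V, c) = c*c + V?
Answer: -62985/5227754 ≈ -0.012048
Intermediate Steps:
n(V, c) = V + c² (n(V, c) = c² + V = V + c²)
U(O, t) = -16 + O²
F(f) = -83
o = 1/62985 (o = 1/(-16 + (-251)²) = 1/(-16 + 63001) = 1/62985 ≈ 1.5877e-5)
1/(F(65 + 4) + o) = 1/(-83 + 1/62985) = 1/(-5227754/62985) = -62985/5227754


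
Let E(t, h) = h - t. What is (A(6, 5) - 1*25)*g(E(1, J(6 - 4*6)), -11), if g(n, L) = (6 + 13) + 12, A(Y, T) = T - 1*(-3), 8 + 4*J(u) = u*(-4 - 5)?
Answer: -527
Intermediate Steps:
J(u) = -2 - 9*u/4 (J(u) = -2 + (u*(-4 - 5))/4 = -2 + (u*(-9))/4 = -2 + (-9*u)/4 = -2 - 9*u/4)
A(Y, T) = 3 + T (A(Y, T) = T + 3 = 3 + T)
g(n, L) = 31 (g(n, L) = 19 + 12 = 31)
(A(6, 5) - 1*25)*g(E(1, J(6 - 4*6)), -11) = ((3 + 5) - 1*25)*31 = (8 - 25)*31 = -17*31 = -527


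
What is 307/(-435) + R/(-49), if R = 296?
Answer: -143803/21315 ≈ -6.7466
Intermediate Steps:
307/(-435) + R/(-49) = 307/(-435) + 296/(-49) = 307*(-1/435) + 296*(-1/49) = -307/435 - 296/49 = -143803/21315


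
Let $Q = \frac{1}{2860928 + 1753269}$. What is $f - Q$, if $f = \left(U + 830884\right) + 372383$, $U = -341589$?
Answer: $\frac{3975952042565}{4614197} \approx 8.6168 \cdot 10^{5}$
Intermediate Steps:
$Q = \frac{1}{4614197} \approx 2.1672 \cdot 10^{-7}$
$f = 861678$ ($f = \left(-341589 + 830884\right) + 372383 = 489295 + 372383 = 861678$)
$f - Q = 861678 - \frac{1}{4614197} = \frac{3975952042565}{4614197}$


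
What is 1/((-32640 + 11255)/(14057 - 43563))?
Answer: 29506/21385 ≈ 1.3798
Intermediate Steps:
1/((-32640 + 11255)/(14057 - 43563)) = 1/(-21385/(-29506)) = 1/(-21385*(-1/29506)) = 1/(21385/29506) = 29506/21385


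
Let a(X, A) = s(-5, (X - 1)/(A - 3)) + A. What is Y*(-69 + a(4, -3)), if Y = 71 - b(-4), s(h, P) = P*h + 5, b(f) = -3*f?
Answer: -7611/2 ≈ -3805.5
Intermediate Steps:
s(h, P) = 5 + P*h
a(X, A) = 5 + A - 5*(-1 + X)/(-3 + A) (a(X, A) = (5 + ((X - 1)/(A - 3))*(-5)) + A = (5 + ((-1 + X)/(-3 + A))*(-5)) + A = (5 - 5*(-1 + X)/(-3 + A)) + A = 5 + A - 5*(-1 + X)/(-3 + A))
Y = 59 (Y = 71 - (-3)*(-4) = 71 - 1*12 = 71 - 12 = 59)
Y*(-69 + a(4, -3)) = 59*(-69 + (5 - 5*4 + (-3 - 3)*(5 - 3))/(-3 - 3)) = 59*(-69 + (5 - 20 - 6*2)/(-6)) = 59*(-69 - (5 - 20 - 12)/6) = 59*(-69 - ⅙*(-27)) = 59*(-69 + 9/2) = 59*(-129/2) = -7611/2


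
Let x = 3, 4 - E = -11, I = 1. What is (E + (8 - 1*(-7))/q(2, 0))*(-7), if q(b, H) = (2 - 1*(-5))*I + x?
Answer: -231/2 ≈ -115.50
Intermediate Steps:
E = 15 (E = 4 - 1*(-11) = 4 + 11 = 15)
q(b, H) = 10 (q(b, H) = (2 - 1*(-5))*1 + 3 = (2 + 5)*1 + 3 = 7*1 + 3 = 7 + 3 = 10)
(E + (8 - 1*(-7))/q(2, 0))*(-7) = (15 + (8 - 1*(-7))/10)*(-7) = (15 + (8 + 7)*(⅒))*(-7) = (15 + 15*(⅒))*(-7) = (15 + 3/2)*(-7) = (33/2)*(-7) = -231/2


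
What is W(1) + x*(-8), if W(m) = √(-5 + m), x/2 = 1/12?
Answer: -4/3 + 2*I ≈ -1.3333 + 2.0*I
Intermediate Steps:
x = ⅙ (x = 2/12 = 2*(1/12) = ⅙ ≈ 0.16667)
W(1) + x*(-8) = √(-5 + 1) + (⅙)*(-8) = √(-4) - 4/3 = 2*I - 4/3 = -4/3 + 2*I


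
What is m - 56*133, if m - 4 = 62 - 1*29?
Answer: -7411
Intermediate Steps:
m = 37 (m = 4 + (62 - 1*29) = 4 + (62 - 29) = 4 + 33 = 37)
m - 56*133 = 37 - 56*133 = 37 - 7448 = -7411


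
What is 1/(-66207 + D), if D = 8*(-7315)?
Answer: -1/124727 ≈ -8.0175e-6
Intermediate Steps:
D = -58520
1/(-66207 + D) = 1/(-66207 - 58520) = 1/(-124727) = -1/124727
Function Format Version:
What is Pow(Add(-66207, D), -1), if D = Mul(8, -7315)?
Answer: Rational(-1, 124727) ≈ -8.0175e-6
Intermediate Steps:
D = -58520
Pow(Add(-66207, D), -1) = Pow(Add(-66207, -58520), -1) = Pow(-124727, -1) = Rational(-1, 124727)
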